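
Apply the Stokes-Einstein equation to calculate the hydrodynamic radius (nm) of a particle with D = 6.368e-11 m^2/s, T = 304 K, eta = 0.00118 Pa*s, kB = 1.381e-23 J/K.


Stokes-Einstein: R = kB*T / (6*pi*eta*D)
R = 1.381e-23 * 304 / (6 * pi * 0.00118 * 6.368e-11)
R = 2.96402e-09 m = 2.96 nm

2.96


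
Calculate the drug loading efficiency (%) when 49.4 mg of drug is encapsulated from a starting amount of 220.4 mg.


Drug loading efficiency = (drug loaded / drug initial) * 100
DLE = 49.4 / 220.4 * 100
DLE = 0.2241 * 100
DLE = 22.41%

22.41


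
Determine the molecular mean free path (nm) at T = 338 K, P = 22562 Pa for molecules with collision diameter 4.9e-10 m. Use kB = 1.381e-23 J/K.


Mean free path: lambda = kB*T / (sqrt(2) * pi * d^2 * P)
lambda = 1.381e-23 * 338 / (sqrt(2) * pi * (4.9e-10)^2 * 22562)
lambda = 1.93944e-07 m
lambda = 193.94 nm

193.94


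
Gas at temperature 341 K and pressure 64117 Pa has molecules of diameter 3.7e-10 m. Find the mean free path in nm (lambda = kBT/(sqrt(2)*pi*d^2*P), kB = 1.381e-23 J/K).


Mean free path: lambda = kB*T / (sqrt(2) * pi * d^2 * P)
lambda = 1.381e-23 * 341 / (sqrt(2) * pi * (3.7e-10)^2 * 64117)
lambda = 1.20755e-07 m
lambda = 120.76 nm

120.76


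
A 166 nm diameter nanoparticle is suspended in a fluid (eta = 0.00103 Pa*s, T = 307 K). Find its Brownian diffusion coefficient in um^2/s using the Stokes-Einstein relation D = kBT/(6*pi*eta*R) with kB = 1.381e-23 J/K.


Radius R = 166/2 = 83 nm = 8.3e-08 m
D = kB*T / (6*pi*eta*R)
D = 1.381e-23 * 307 / (6 * pi * 0.00103 * 8.3e-08)
D = 2.63097e-12 m^2/s = 2.631 um^2/s

2.631


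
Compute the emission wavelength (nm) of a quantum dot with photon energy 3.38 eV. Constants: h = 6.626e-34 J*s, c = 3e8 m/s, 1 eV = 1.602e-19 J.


Convert energy: E = 3.38 eV = 3.38 * 1.602e-19 = 5.41476e-19 J
lambda = h*c / E = 6.626e-34 * 3e8 / 5.41476e-19
lambda = 3.67108e-07 m = 367.1 nm

367.1


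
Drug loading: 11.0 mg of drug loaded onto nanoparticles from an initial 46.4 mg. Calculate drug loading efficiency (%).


Drug loading efficiency = (drug loaded / drug initial) * 100
DLE = 11.0 / 46.4 * 100
DLE = 0.2371 * 100
DLE = 23.71%

23.71


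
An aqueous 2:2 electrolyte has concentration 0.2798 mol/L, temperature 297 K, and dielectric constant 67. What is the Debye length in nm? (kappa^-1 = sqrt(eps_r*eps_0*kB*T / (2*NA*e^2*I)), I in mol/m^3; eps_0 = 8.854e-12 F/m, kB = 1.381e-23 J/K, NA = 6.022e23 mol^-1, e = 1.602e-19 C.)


Ionic strength I = 0.2798 * 2^2 * 1000 = 1119.2 mol/m^3
kappa^-1 = sqrt(67 * 8.854e-12 * 1.381e-23 * 297 / (2 * 6.022e23 * (1.602e-19)^2 * 1119.2))
kappa^-1 = 0.265 nm

0.265


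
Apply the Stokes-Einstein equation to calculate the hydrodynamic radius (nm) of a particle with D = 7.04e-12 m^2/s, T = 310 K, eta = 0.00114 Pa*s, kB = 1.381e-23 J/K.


Stokes-Einstein: R = kB*T / (6*pi*eta*D)
R = 1.381e-23 * 310 / (6 * pi * 0.00114 * 7.04e-12)
R = 2.82994e-08 m = 28.3 nm

28.3


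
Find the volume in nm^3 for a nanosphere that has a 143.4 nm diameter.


Radius r = 143.4/2 = 71.7 nm
Volume V = (4/3) * pi * r^3
V = (4/3) * pi * (71.7)^3
V = 1543995.66 nm^3

1543995.66


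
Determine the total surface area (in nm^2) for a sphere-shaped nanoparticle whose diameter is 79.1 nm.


Radius r = 79.1/2 = 39.55 nm
Surface area SA = 4 * pi * r^2
SA = 4 * pi * (39.55)^2
SA = 19656.35 nm^2

19656.35


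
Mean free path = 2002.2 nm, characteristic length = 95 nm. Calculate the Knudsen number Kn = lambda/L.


Knudsen number Kn = lambda / L
Kn = 2002.2 / 95
Kn = 21.0758

21.0758


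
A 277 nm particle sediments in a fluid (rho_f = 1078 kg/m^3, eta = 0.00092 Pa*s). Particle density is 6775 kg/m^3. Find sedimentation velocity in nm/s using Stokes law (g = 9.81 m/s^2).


Radius R = 277/2 nm = 1.385e-07 m
Density difference = 6775 - 1078 = 5697 kg/m^3
v = 2 * R^2 * (rho_p - rho_f) * g / (9 * eta)
v = 2 * (1.385e-07)^2 * 5697 * 9.81 / (9 * 0.00092)
v = 2.58949e-07 m/s = 258.9491 nm/s

258.9491


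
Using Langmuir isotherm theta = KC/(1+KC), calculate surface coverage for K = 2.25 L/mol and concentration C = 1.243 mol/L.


Langmuir isotherm: theta = K*C / (1 + K*C)
K*C = 2.25 * 1.243 = 2.79675
theta = 2.79675 / (1 + 2.79675) = 2.79675 / 3.79675
theta = 0.7366

0.7366


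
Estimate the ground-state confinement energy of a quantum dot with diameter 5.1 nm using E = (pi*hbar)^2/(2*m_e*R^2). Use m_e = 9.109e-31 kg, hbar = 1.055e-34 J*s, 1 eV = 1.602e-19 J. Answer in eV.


Radius R = 5.1/2 = 2.55 nm = 2.55e-09 m
E = (pi * 1.055e-34)^2 / (2 * 9.109e-31 * (2.55e-09)^2)
E(J) = 9.27307e-21
E = E(J) / 1.602e-19 = 0.0579 eV

0.0579


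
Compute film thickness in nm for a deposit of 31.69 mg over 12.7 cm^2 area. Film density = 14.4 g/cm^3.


Convert: m = 31.69 mg = 3.1690e-05 kg, A = 12.7 cm^2 = 1.2700e-03 m^2, rho = 14.4 g/cm^3 = 14400 kg/m^3
t = m / (A * rho)
t = 3.1690e-05 / (1.2700e-03 * 14400)
t = 1.7328e-06 m = 1732.8 nm

1732.8


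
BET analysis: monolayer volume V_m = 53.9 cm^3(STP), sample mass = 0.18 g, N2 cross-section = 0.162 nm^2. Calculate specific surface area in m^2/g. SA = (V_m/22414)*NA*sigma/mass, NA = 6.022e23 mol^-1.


Number of moles in monolayer = V_m / 22414 = 53.9 / 22414 = 0.00240475
Number of molecules = moles * NA = 0.00240475 * 6.022e23
SA = molecules * sigma / mass
SA = (53.9 / 22414) * 6.022e23 * 0.162e-18 / 0.18
SA = 1303.3 m^2/g

1303.3


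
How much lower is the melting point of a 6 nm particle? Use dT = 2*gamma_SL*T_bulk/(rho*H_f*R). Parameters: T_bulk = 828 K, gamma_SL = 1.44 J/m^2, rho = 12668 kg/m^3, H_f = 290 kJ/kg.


Radius R = 6/2 = 3 nm = 3e-09 m
Convert H_f = 290 kJ/kg = 290000 J/kg
dT = 2 * gamma_SL * T_bulk / (rho * H_f * R)
dT = 2 * 1.44 * 828 / (12668 * 290000 * 3e-09)
dT = 216.4 K

216.4


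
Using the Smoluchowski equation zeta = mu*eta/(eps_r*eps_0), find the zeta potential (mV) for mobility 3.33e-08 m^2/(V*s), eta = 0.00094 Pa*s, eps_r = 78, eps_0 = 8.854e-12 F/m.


Smoluchowski equation: zeta = mu * eta / (eps_r * eps_0)
zeta = 3.33e-08 * 0.00094 / (78 * 8.854e-12)
zeta = 0.045325 V = 45.33 mV

45.33


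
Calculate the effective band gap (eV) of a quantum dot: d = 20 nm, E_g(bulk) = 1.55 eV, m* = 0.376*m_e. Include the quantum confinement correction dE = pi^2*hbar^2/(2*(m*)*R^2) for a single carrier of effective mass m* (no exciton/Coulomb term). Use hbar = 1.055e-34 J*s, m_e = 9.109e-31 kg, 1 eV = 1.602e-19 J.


Radius R = 20/2 nm = 1e-08 m
Confinement energy dE = pi^2 * hbar^2 / (2 * m_eff * m_e * R^2)
dE = pi^2 * (1.055e-34)^2 / (2 * 0.376 * 9.109e-31 * (1e-08)^2) J, divided by 1.602e-19 J/eV
dE = 0.01 eV
Total band gap = E_g(bulk) + dE = 1.55 + 0.01 = 1.56 eV

1.56


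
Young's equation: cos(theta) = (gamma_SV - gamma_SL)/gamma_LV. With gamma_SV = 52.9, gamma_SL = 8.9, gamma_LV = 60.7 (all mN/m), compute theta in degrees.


cos(theta) = (gamma_SV - gamma_SL) / gamma_LV
cos(theta) = (52.9 - 8.9) / 60.7
cos(theta) = 0.724876
theta = arccos(0.724876) = 43.54 degrees

43.54


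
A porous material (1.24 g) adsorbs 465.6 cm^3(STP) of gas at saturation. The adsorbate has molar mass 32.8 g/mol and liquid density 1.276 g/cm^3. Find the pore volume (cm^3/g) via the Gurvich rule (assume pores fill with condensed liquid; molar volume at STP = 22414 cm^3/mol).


Moles adsorbed n = V_ads / 22414 = 465.6 / 22414 = 2.077273e-02 mol
Liquid volume V_liq = n * M / rho_liq = 2.077273e-02 * 32.8 / 1.276 = 0.53397 cm^3
Specific pore volume V_pore = V_liq / m_sample = 0.53397 / 1.24
V_pore = 0.4306 cm^3/g

0.4306


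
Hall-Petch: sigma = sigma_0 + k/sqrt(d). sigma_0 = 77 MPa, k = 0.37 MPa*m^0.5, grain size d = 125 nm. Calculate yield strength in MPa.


d = 125 nm = 1.25e-07 m
sqrt(d) = 0.0003535534
Hall-Petch contribution = k / sqrt(d) = 0.37 / 0.0003535534 = 1046.5 MPa
sigma = sigma_0 + k/sqrt(d) = 77 + 1046.5 = 1123.5 MPa

1123.5


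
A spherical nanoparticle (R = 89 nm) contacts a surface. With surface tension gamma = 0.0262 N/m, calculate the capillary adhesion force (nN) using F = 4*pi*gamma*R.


Convert radius: R = 89 nm = 8.9e-08 m
F = 4 * pi * gamma * R
F = 4 * pi * 0.0262 * 8.9e-08
F = 2.93023e-08 N = 29.3023 nN

29.3023


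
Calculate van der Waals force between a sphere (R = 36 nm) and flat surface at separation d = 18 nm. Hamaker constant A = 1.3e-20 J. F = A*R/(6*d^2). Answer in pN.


Convert to SI: R = 36 nm = 3.6e-08 m, d = 18 nm = 1.8e-08 m
F = A * R / (6 * d^2)
F = 1.3e-20 * 3.6e-08 / (6 * (1.8e-08)^2)
F = 2.40741e-13 N = 0.241 pN

0.241


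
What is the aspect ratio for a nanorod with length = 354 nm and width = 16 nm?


Aspect ratio AR = length / diameter
AR = 354 / 16
AR = 22.12

22.12


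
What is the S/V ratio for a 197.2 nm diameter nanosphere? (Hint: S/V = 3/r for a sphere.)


Radius r = 197.2/2 = 98.6 nm
S/V = 3 / r = 3 / 98.6
S/V = 0.0304 nm^-1

0.0304


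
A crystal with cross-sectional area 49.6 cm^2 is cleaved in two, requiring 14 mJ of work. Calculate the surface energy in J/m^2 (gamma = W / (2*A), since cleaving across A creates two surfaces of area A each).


Convert: A = 49.6 cm^2 = 0.00496 m^2, W = 14 mJ = 0.014 J
Cleaving exposes two faces of area A, so total new surface = 2*A and gamma = W / (2*A)
gamma = 0.014 / (2 * 0.00496)
gamma = 1.411 J/m^2

1.411


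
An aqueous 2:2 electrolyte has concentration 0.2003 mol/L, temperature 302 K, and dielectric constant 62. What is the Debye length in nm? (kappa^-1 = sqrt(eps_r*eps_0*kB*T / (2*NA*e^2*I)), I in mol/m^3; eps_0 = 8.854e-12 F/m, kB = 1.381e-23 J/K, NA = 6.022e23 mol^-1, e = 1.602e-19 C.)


Ionic strength I = 0.2003 * 2^2 * 1000 = 801.2 mol/m^3
kappa^-1 = sqrt(62 * 8.854e-12 * 1.381e-23 * 302 / (2 * 6.022e23 * (1.602e-19)^2 * 801.2))
kappa^-1 = 0.304 nm

0.304


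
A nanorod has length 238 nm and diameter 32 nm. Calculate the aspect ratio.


Aspect ratio AR = length / diameter
AR = 238 / 32
AR = 7.44

7.44


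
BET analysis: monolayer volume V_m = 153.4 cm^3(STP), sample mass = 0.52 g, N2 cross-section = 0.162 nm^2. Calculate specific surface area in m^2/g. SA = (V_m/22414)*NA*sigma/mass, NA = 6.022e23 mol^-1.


Number of moles in monolayer = V_m / 22414 = 153.4 / 22414 = 0.00684394
Number of molecules = moles * NA = 0.00684394 * 6.022e23
SA = molecules * sigma / mass
SA = (153.4 / 22414) * 6.022e23 * 0.162e-18 / 0.52
SA = 1284.0 m^2/g

1284.0


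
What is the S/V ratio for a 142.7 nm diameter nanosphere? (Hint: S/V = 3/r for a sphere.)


Radius r = 142.7/2 = 71.35 nm
S/V = 3 / r = 3 / 71.35
S/V = 0.042 nm^-1

0.042


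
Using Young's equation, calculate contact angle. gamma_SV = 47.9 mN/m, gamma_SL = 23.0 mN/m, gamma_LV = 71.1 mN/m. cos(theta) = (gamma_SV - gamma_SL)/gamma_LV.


cos(theta) = (gamma_SV - gamma_SL) / gamma_LV
cos(theta) = (47.9 - 23.0) / 71.1
cos(theta) = 0.350211
theta = arccos(0.350211) = 69.5 degrees

69.5


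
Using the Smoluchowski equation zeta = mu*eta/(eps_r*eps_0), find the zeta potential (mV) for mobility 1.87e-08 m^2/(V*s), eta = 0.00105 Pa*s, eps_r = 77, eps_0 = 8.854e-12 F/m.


Smoluchowski equation: zeta = mu * eta / (eps_r * eps_0)
zeta = 1.87e-08 * 0.00105 / (77 * 8.854e-12)
zeta = 0.028801 V = 28.8 mV

28.8


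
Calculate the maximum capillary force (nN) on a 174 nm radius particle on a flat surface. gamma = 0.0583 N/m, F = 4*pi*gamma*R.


Convert radius: R = 174 nm = 1.74e-07 m
F = 4 * pi * gamma * R
F = 4 * pi * 0.0583 * 1.74e-07
F = 1.27476e-07 N = 127.4758 nN

127.4758


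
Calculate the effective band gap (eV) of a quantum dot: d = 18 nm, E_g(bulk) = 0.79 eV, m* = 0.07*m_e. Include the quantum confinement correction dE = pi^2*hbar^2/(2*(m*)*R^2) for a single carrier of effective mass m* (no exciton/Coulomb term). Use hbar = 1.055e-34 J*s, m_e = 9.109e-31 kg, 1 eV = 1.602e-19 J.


Radius R = 18/2 nm = 9e-09 m
Confinement energy dE = pi^2 * hbar^2 / (2 * m_eff * m_e * R^2)
dE = pi^2 * (1.055e-34)^2 / (2 * 0.07 * 9.109e-31 * (9e-09)^2) J, divided by 1.602e-19 J/eV
dE = 0.0664 eV
Total band gap = E_g(bulk) + dE = 0.79 + 0.0664 = 0.8564 eV

0.8564


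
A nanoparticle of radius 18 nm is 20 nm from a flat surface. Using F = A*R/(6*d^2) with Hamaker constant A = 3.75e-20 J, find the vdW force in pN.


Convert to SI: R = 18 nm = 1.8e-08 m, d = 20 nm = 2e-08 m
F = A * R / (6 * d^2)
F = 3.75e-20 * 1.8e-08 / (6 * (2e-08)^2)
F = 2.8125e-13 N = 0.281 pN

0.281


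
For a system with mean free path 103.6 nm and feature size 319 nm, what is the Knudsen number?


Knudsen number Kn = lambda / L
Kn = 103.6 / 319
Kn = 0.3248

0.3248


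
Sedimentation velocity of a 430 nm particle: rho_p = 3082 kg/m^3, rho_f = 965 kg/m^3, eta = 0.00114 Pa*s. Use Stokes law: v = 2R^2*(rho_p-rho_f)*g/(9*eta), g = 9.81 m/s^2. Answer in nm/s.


Radius R = 430/2 nm = 2.15e-07 m
Density difference = 3082 - 965 = 2117 kg/m^3
v = 2 * R^2 * (rho_p - rho_f) * g / (9 * eta)
v = 2 * (2.15e-07)^2 * 2117 * 9.81 / (9 * 0.00114)
v = 1.87133e-07 m/s = 187.1326 nm/s

187.1326


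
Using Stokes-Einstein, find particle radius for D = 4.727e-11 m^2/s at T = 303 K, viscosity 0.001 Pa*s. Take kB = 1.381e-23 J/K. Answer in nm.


Stokes-Einstein: R = kB*T / (6*pi*eta*D)
R = 1.381e-23 * 303 / (6 * pi * 0.001 * 4.727e-11)
R = 4.69623e-09 m = 4.7 nm

4.7


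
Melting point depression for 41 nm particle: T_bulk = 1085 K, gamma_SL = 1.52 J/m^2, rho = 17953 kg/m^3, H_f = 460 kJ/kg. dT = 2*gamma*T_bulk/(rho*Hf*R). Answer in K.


Radius R = 41/2 = 20.5 nm = 2.05e-08 m
Convert H_f = 460 kJ/kg = 460000 J/kg
dT = 2 * gamma_SL * T_bulk / (rho * H_f * R)
dT = 2 * 1.52 * 1085 / (17953 * 460000 * 2.05e-08)
dT = 19.5 K

19.5


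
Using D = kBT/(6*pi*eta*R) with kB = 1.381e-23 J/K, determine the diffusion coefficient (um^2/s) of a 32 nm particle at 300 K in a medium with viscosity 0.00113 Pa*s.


Radius R = 32/2 = 16 nm = 1.6e-08 m
D = kB*T / (6*pi*eta*R)
D = 1.381e-23 * 300 / (6 * pi * 0.00113 * 1.6e-08)
D = 1.21567e-11 m^2/s = 12.157 um^2/s

12.157


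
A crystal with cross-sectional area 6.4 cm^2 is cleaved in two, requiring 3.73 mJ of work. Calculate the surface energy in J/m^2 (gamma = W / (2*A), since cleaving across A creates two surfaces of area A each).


Convert: A = 6.4 cm^2 = 0.00064 m^2, W = 3.73 mJ = 0.00373 J
Cleaving exposes two faces of area A, so total new surface = 2*A and gamma = W / (2*A)
gamma = 0.00373 / (2 * 0.00064)
gamma = 2.914 J/m^2

2.914


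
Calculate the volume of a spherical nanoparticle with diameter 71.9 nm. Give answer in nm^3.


Radius r = 71.9/2 = 35.95 nm
Volume V = (4/3) * pi * r^3
V = (4/3) * pi * (35.95)^3
V = 194619.03 nm^3

194619.03


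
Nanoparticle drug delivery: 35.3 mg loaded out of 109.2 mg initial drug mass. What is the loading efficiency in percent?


Drug loading efficiency = (drug loaded / drug initial) * 100
DLE = 35.3 / 109.2 * 100
DLE = 0.3233 * 100
DLE = 32.33%

32.33


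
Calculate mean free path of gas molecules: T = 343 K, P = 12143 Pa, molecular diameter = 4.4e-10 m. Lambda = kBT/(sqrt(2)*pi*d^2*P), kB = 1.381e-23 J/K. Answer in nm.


Mean free path: lambda = kB*T / (sqrt(2) * pi * d^2 * P)
lambda = 1.381e-23 * 343 / (sqrt(2) * pi * (4.4e-10)^2 * 12143)
lambda = 4.53515e-07 m
lambda = 453.51 nm

453.51


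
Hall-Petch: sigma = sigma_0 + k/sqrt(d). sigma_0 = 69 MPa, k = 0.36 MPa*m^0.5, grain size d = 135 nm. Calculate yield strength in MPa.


d = 135 nm = 1.35e-07 m
sqrt(d) = 0.0003674235
Hall-Petch contribution = k / sqrt(d) = 0.36 / 0.0003674235 = 979.8 MPa
sigma = sigma_0 + k/sqrt(d) = 69 + 979.8 = 1048.8 MPa

1048.8


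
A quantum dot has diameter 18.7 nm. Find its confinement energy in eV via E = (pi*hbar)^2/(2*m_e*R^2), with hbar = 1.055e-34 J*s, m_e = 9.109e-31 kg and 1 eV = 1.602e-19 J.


Radius R = 18.7/2 = 9.35 nm = 9.35e-09 m
E = (pi * 1.055e-34)^2 / (2 * 9.109e-31 * (9.35e-09)^2)
E(J) = 6.89733e-22
E = E(J) / 1.602e-19 = 0.0043 eV

0.0043


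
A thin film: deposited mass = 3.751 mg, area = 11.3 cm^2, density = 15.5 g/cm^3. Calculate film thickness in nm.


Convert: m = 3.751 mg = 3.7510e-06 kg, A = 11.3 cm^2 = 1.1300e-03 m^2, rho = 15.5 g/cm^3 = 15500 kg/m^3
t = m / (A * rho)
t = 3.7510e-06 / (1.1300e-03 * 15500)
t = 2.1416e-07 m = 214.2 nm

214.2


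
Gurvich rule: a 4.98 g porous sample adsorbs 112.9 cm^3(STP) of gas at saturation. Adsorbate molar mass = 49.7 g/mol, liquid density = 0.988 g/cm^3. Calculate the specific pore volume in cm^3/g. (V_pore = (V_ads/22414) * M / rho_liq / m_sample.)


Moles adsorbed n = V_ads / 22414 = 112.9 / 22414 = 5.037030e-03 mol
Liquid volume V_liq = n * M / rho_liq = 5.037030e-03 * 49.7 / 0.988 = 0.25338 cm^3
Specific pore volume V_pore = V_liq / m_sample = 0.25338 / 4.98
V_pore = 0.0509 cm^3/g

0.0509


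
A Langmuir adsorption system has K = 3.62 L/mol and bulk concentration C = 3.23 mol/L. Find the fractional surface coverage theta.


Langmuir isotherm: theta = K*C / (1 + K*C)
K*C = 3.62 * 3.23 = 11.6926
theta = 11.6926 / (1 + 11.6926) = 11.6926 / 12.6926
theta = 0.9212

0.9212


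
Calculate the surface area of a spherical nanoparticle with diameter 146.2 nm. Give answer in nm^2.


Radius r = 146.2/2 = 73.1 nm
Surface area SA = 4 * pi * r^2
SA = 4 * pi * (73.1)^2
SA = 67149.78 nm^2

67149.78


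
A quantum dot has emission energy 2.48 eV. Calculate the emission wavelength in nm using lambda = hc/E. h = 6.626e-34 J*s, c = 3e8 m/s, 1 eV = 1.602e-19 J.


Convert energy: E = 2.48 eV = 2.48 * 1.602e-19 = 3.97296e-19 J
lambda = h*c / E = 6.626e-34 * 3e8 / 3.97296e-19
lambda = 5.00332e-07 m = 500.3 nm

500.3


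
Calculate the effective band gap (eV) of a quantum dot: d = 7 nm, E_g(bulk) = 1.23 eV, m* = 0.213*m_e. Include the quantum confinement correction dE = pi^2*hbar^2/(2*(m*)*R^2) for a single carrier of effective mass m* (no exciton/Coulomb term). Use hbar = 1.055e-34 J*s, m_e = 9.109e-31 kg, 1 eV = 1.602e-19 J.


Radius R = 7/2 nm = 3.5e-09 m
Confinement energy dE = pi^2 * hbar^2 / (2 * m_eff * m_e * R^2)
dE = pi^2 * (1.055e-34)^2 / (2 * 0.213 * 9.109e-31 * (3.5e-09)^2) J, divided by 1.602e-19 J/eV
dE = 0.1443 eV
Total band gap = E_g(bulk) + dE = 1.23 + 0.1443 = 1.3743 eV

1.3743


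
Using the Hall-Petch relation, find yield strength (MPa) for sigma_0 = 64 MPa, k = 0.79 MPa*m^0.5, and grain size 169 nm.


d = 169 nm = 1.69e-07 m
sqrt(d) = 0.0004110961
Hall-Petch contribution = k / sqrt(d) = 0.79 / 0.0004110961 = 1921.7 MPa
sigma = sigma_0 + k/sqrt(d) = 64 + 1921.7 = 1985.7 MPa

1985.7


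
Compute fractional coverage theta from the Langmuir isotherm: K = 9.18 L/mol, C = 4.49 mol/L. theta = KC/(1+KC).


Langmuir isotherm: theta = K*C / (1 + K*C)
K*C = 9.18 * 4.49 = 41.2182
theta = 41.2182 / (1 + 41.2182) = 41.2182 / 42.2182
theta = 0.9763

0.9763


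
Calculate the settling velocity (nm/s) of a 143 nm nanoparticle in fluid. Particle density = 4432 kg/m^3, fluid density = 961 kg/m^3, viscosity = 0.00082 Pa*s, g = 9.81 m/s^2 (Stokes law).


Radius R = 143/2 nm = 7.15e-08 m
Density difference = 4432 - 961 = 3471 kg/m^3
v = 2 * R^2 * (rho_p - rho_f) * g / (9 * eta)
v = 2 * (7.15e-08)^2 * 3471 * 9.81 / (9 * 0.00082)
v = 4.71747e-08 m/s = 47.1747 nm/s

47.1747


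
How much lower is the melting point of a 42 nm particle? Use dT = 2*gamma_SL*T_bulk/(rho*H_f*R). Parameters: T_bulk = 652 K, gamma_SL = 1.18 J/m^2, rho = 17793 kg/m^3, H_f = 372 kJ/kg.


Radius R = 42/2 = 21 nm = 2.1e-08 m
Convert H_f = 372 kJ/kg = 372000 J/kg
dT = 2 * gamma_SL * T_bulk / (rho * H_f * R)
dT = 2 * 1.18 * 652 / (17793 * 372000 * 2.1e-08)
dT = 11.1 K

11.1


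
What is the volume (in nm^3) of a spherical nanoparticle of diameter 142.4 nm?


Radius r = 142.4/2 = 71.2 nm
Volume V = (4/3) * pi * r^3
V = (4/3) * pi * (71.2)^3
V = 1511919.23 nm^3

1511919.23


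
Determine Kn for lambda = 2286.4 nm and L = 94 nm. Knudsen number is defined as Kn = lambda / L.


Knudsen number Kn = lambda / L
Kn = 2286.4 / 94
Kn = 24.3234

24.3234


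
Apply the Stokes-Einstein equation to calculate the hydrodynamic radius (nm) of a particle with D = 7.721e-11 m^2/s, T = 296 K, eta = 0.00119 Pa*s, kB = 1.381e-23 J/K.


Stokes-Einstein: R = kB*T / (6*pi*eta*D)
R = 1.381e-23 * 296 / (6 * pi * 0.00119 * 7.721e-11)
R = 2.36028e-09 m = 2.36 nm

2.36


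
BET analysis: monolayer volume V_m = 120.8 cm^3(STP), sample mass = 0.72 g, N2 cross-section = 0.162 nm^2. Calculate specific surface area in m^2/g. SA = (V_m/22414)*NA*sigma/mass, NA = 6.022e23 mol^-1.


Number of moles in monolayer = V_m / 22414 = 120.8 / 22414 = 0.00538949
Number of molecules = moles * NA = 0.00538949 * 6.022e23
SA = molecules * sigma / mass
SA = (120.8 / 22414) * 6.022e23 * 0.162e-18 / 0.72
SA = 730.2 m^2/g

730.2


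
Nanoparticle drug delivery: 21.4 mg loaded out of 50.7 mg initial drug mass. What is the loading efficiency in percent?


Drug loading efficiency = (drug loaded / drug initial) * 100
DLE = 21.4 / 50.7 * 100
DLE = 0.4221 * 100
DLE = 42.21%

42.21


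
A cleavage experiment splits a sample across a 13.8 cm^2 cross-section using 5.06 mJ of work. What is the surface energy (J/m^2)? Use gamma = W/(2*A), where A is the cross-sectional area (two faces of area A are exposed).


Convert: A = 13.8 cm^2 = 0.00138 m^2, W = 5.06 mJ = 0.00506 J
Cleaving exposes two faces of area A, so total new surface = 2*A and gamma = W / (2*A)
gamma = 0.00506 / (2 * 0.00138)
gamma = 1.833 J/m^2

1.833


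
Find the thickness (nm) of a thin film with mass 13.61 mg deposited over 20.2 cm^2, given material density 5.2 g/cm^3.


Convert: m = 13.61 mg = 1.3610e-05 kg, A = 20.2 cm^2 = 2.0200e-03 m^2, rho = 5.2 g/cm^3 = 5200 kg/m^3
t = m / (A * rho)
t = 1.3610e-05 / (2.0200e-03 * 5200)
t = 1.2957e-06 m = 1295.7 nm

1295.7


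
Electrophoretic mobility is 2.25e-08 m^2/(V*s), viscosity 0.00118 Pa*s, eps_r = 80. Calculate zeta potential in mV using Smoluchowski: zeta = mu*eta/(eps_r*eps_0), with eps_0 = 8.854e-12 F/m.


Smoluchowski equation: zeta = mu * eta / (eps_r * eps_0)
zeta = 2.25e-08 * 0.00118 / (80 * 8.854e-12)
zeta = 0.037483 V = 37.48 mV

37.48


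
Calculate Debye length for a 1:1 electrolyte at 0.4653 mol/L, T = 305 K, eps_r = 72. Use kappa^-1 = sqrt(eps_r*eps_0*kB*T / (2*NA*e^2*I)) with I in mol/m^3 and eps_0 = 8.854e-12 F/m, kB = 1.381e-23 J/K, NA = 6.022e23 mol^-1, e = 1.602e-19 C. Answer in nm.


Ionic strength I = 0.4653 * 1^2 * 1000 = 465.3 mol/m^3
kappa^-1 = sqrt(72 * 8.854e-12 * 1.381e-23 * 305 / (2 * 6.022e23 * (1.602e-19)^2 * 465.3))
kappa^-1 = 0.432 nm

0.432


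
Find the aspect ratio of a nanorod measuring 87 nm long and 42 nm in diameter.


Aspect ratio AR = length / diameter
AR = 87 / 42
AR = 2.07

2.07


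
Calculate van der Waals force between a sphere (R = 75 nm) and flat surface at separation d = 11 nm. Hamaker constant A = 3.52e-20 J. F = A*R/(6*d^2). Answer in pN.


Convert to SI: R = 75 nm = 7.5e-08 m, d = 11 nm = 1.1e-08 m
F = A * R / (6 * d^2)
F = 3.52e-20 * 7.5e-08 / (6 * (1.1e-08)^2)
F = 3.63636e-12 N = 3.636 pN

3.636


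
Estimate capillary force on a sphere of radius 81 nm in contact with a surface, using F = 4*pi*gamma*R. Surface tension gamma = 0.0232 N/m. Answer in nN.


Convert radius: R = 81 nm = 8.1e-08 m
F = 4 * pi * gamma * R
F = 4 * pi * 0.0232 * 8.1e-08
F = 2.36147e-08 N = 23.6147 nN

23.6147


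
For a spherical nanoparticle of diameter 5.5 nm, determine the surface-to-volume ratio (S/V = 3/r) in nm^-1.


Radius r = 5.5/2 = 2.75 nm
S/V = 3 / r = 3 / 2.75
S/V = 1.0909 nm^-1

1.0909


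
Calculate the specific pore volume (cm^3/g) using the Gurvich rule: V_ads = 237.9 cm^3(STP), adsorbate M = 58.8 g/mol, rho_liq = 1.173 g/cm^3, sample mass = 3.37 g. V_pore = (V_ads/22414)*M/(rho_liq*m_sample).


Moles adsorbed n = V_ads / 22414 = 237.9 / 22414 = 1.061390e-02 mol
Liquid volume V_liq = n * M / rho_liq = 1.061390e-02 * 58.8 / 1.173 = 0.53205 cm^3
Specific pore volume V_pore = V_liq / m_sample = 0.53205 / 3.37
V_pore = 0.1579 cm^3/g

0.1579


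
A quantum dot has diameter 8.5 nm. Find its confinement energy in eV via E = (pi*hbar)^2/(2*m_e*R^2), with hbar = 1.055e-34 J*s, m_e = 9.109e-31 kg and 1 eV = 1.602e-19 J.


Radius R = 8.5/2 = 4.25 nm = 4.25e-09 m
E = (pi * 1.055e-34)^2 / (2 * 9.109e-31 * (4.25e-09)^2)
E(J) = 3.33831e-21
E = E(J) / 1.602e-19 = 0.0208 eV

0.0208


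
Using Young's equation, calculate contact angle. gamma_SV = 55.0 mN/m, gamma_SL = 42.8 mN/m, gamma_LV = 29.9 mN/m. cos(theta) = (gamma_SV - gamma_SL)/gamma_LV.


cos(theta) = (gamma_SV - gamma_SL) / gamma_LV
cos(theta) = (55.0 - 42.8) / 29.9
cos(theta) = 0.408027
theta = arccos(0.408027) = 65.92 degrees

65.92


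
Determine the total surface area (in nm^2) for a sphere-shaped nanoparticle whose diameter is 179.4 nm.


Radius r = 179.4/2 = 89.7 nm
Surface area SA = 4 * pi * r^2
SA = 4 * pi * (89.7)^2
SA = 101110.15 nm^2

101110.15


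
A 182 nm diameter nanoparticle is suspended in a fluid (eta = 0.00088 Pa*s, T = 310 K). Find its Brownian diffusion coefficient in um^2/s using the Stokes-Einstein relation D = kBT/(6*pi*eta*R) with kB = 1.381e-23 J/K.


Radius R = 182/2 = 91 nm = 9.1e-08 m
D = kB*T / (6*pi*eta*R)
D = 1.381e-23 * 310 / (6 * pi * 0.00088 * 9.1e-08)
D = 2.83616e-12 m^2/s = 2.836 um^2/s

2.836


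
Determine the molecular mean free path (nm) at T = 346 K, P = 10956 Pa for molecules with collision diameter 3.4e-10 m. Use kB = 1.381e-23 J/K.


Mean free path: lambda = kB*T / (sqrt(2) * pi * d^2 * P)
lambda = 1.381e-23 * 346 / (sqrt(2) * pi * (3.4e-10)^2 * 10956)
lambda = 8.49171e-07 m
lambda = 849.17 nm

849.17


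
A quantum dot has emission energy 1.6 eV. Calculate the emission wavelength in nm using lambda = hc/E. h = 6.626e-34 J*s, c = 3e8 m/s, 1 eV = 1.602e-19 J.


Convert energy: E = 1.6 eV = 1.6 * 1.602e-19 = 2.5632e-19 J
lambda = h*c / E = 6.626e-34 * 3e8 / 2.5632e-19
lambda = 7.75515e-07 m = 775.5 nm

775.5


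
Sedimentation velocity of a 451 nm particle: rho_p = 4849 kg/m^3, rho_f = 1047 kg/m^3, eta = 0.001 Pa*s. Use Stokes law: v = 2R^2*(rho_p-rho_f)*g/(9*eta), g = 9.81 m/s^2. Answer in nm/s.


Radius R = 451/2 nm = 2.255e-07 m
Density difference = 4849 - 1047 = 3802 kg/m^3
v = 2 * R^2 * (rho_p - rho_f) * g / (9 * eta)
v = 2 * (2.255e-07)^2 * 3802 * 9.81 / (9 * 0.001)
v = 4.21465e-07 m/s = 421.4652 nm/s

421.4652


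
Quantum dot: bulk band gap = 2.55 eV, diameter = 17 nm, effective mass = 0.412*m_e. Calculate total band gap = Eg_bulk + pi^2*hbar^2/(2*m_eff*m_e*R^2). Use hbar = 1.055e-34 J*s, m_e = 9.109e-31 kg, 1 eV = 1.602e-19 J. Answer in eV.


Radius R = 17/2 nm = 8.5e-09 m
Confinement energy dE = pi^2 * hbar^2 / (2 * m_eff * m_e * R^2)
dE = pi^2 * (1.055e-34)^2 / (2 * 0.412 * 9.109e-31 * (8.5e-09)^2) J, divided by 1.602e-19 J/eV
dE = 0.0126 eV
Total band gap = E_g(bulk) + dE = 2.55 + 0.0126 = 2.5626 eV

2.5626


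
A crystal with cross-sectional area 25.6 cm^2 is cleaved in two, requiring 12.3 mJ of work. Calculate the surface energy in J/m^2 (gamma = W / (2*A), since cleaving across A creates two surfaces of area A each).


Convert: A = 25.6 cm^2 = 0.00256 m^2, W = 12.3 mJ = 0.0123 J
Cleaving exposes two faces of area A, so total new surface = 2*A and gamma = W / (2*A)
gamma = 0.0123 / (2 * 0.00256)
gamma = 2.402 J/m^2

2.402


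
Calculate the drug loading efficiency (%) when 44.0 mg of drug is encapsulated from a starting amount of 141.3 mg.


Drug loading efficiency = (drug loaded / drug initial) * 100
DLE = 44.0 / 141.3 * 100
DLE = 0.3114 * 100
DLE = 31.14%

31.14


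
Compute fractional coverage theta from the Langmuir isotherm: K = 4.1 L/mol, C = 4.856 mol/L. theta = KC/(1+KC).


Langmuir isotherm: theta = K*C / (1 + K*C)
K*C = 4.1 * 4.856 = 19.9096
theta = 19.9096 / (1 + 19.9096) = 19.9096 / 20.9096
theta = 0.9522

0.9522


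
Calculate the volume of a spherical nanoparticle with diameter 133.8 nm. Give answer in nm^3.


Radius r = 133.8/2 = 66.9 nm
Volume V = (4/3) * pi * r^3
V = (4/3) * pi * (66.9)^3
V = 1254200.48 nm^3

1254200.48


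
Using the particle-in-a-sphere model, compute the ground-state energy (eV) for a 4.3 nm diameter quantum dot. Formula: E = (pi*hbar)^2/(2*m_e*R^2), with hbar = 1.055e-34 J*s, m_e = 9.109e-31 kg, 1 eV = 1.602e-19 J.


Radius R = 4.3/2 = 2.15 nm = 2.15e-09 m
E = (pi * 1.055e-34)^2 / (2 * 9.109e-31 * (2.15e-09)^2)
E(J) = 1.30445e-20
E = E(J) / 1.602e-19 = 0.0814 eV

0.0814


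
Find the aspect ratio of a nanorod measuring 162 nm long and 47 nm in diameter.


Aspect ratio AR = length / diameter
AR = 162 / 47
AR = 3.45

3.45


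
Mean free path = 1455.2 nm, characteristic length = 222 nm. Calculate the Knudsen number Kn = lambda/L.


Knudsen number Kn = lambda / L
Kn = 1455.2 / 222
Kn = 6.555

6.555


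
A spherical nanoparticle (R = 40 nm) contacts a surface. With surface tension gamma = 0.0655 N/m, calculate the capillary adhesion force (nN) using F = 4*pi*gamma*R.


Convert radius: R = 40 nm = 4e-08 m
F = 4 * pi * gamma * R
F = 4 * pi * 0.0655 * 4e-08
F = 3.29239e-08 N = 32.9239 nN

32.9239


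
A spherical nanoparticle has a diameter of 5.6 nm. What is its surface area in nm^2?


Radius r = 5.6/2 = 2.8 nm
Surface area SA = 4 * pi * r^2
SA = 4 * pi * (2.8)^2
SA = 98.52 nm^2

98.52


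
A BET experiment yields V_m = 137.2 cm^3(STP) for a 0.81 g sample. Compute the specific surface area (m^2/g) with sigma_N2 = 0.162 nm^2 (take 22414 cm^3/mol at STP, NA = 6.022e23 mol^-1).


Number of moles in monolayer = V_m / 22414 = 137.2 / 22414 = 0.00612117
Number of molecules = moles * NA = 0.00612117 * 6.022e23
SA = molecules * sigma / mass
SA = (137.2 / 22414) * 6.022e23 * 0.162e-18 / 0.81
SA = 737.2 m^2/g

737.2


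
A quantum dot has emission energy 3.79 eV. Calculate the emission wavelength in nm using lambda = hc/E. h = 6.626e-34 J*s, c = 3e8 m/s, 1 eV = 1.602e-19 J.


Convert energy: E = 3.79 eV = 3.79 * 1.602e-19 = 6.07158e-19 J
lambda = h*c / E = 6.626e-34 * 3e8 / 6.07158e-19
lambda = 3.27394e-07 m = 327.4 nm

327.4


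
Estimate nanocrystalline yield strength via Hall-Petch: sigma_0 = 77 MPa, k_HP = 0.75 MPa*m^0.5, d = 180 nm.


d = 180 nm = 1.8e-07 m
sqrt(d) = 0.0004242641
Hall-Petch contribution = k / sqrt(d) = 0.75 / 0.0004242641 = 1767.8 MPa
sigma = sigma_0 + k/sqrt(d) = 77 + 1767.8 = 1844.8 MPa

1844.8


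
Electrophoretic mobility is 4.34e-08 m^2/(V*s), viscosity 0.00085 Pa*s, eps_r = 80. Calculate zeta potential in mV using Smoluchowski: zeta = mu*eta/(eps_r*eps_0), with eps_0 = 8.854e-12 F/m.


Smoluchowski equation: zeta = mu * eta / (eps_r * eps_0)
zeta = 4.34e-08 * 0.00085 / (80 * 8.854e-12)
zeta = 0.052081 V = 52.08 mV

52.08


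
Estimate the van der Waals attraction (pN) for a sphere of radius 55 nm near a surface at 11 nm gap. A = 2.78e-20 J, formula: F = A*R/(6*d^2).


Convert to SI: R = 55 nm = 5.5e-08 m, d = 11 nm = 1.1e-08 m
F = A * R / (6 * d^2)
F = 2.78e-20 * 5.5e-08 / (6 * (1.1e-08)^2)
F = 2.10606e-12 N = 2.106 pN

2.106


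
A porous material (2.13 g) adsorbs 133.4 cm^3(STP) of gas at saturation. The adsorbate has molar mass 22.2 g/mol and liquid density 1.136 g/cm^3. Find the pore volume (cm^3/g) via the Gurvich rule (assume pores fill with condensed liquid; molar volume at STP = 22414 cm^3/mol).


Moles adsorbed n = V_ads / 22414 = 133.4 / 22414 = 5.951637e-03 mol
Liquid volume V_liq = n * M / rho_liq = 5.951637e-03 * 22.2 / 1.136 = 0.11631 cm^3
Specific pore volume V_pore = V_liq / m_sample = 0.11631 / 2.13
V_pore = 0.0546 cm^3/g

0.0546


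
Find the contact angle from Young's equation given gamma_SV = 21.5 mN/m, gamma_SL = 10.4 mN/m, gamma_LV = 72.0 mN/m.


cos(theta) = (gamma_SV - gamma_SL) / gamma_LV
cos(theta) = (21.5 - 10.4) / 72.0
cos(theta) = 0.154167
theta = arccos(0.154167) = 81.13 degrees

81.13


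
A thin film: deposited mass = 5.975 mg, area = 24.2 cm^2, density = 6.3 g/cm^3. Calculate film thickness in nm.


Convert: m = 5.975 mg = 5.9750e-06 kg, A = 24.2 cm^2 = 2.4200e-03 m^2, rho = 6.3 g/cm^3 = 6300 kg/m^3
t = m / (A * rho)
t = 5.9750e-06 / (2.4200e-03 * 6300)
t = 3.9191e-07 m = 391.9 nm

391.9


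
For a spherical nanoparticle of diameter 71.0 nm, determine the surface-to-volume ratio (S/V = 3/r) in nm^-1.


Radius r = 71.0/2 = 35.5 nm
S/V = 3 / r = 3 / 35.5
S/V = 0.0845 nm^-1

0.0845


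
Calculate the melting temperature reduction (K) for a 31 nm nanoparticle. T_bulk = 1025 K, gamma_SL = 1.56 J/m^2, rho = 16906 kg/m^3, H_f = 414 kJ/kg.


Radius R = 31/2 = 15.5 nm = 1.55e-08 m
Convert H_f = 414 kJ/kg = 414000 J/kg
dT = 2 * gamma_SL * T_bulk / (rho * H_f * R)
dT = 2 * 1.56 * 1025 / (16906 * 414000 * 1.55e-08)
dT = 29.5 K

29.5


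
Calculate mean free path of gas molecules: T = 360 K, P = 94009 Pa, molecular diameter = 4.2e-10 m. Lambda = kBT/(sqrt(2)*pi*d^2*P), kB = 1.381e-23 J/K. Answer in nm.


Mean free path: lambda = kB*T / (sqrt(2) * pi * d^2 * P)
lambda = 1.381e-23 * 360 / (sqrt(2) * pi * (4.2e-10)^2 * 94009)
lambda = 6.74782e-08 m
lambda = 67.48 nm

67.48


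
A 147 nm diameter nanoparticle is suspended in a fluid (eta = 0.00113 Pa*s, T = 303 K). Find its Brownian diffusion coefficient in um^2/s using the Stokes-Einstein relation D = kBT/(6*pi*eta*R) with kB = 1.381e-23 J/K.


Radius R = 147/2 = 73.5 nm = 7.35e-08 m
D = kB*T / (6*pi*eta*R)
D = 1.381e-23 * 303 / (6 * pi * 0.00113 * 7.35e-08)
D = 2.67282e-12 m^2/s = 2.673 um^2/s

2.673


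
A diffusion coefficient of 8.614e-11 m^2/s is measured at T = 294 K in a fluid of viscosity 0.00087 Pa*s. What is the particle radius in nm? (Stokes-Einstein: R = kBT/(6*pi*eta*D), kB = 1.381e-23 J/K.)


Stokes-Einstein: R = kB*T / (6*pi*eta*D)
R = 1.381e-23 * 294 / (6 * pi * 0.00087 * 8.614e-11)
R = 2.87419e-09 m = 2.87 nm

2.87


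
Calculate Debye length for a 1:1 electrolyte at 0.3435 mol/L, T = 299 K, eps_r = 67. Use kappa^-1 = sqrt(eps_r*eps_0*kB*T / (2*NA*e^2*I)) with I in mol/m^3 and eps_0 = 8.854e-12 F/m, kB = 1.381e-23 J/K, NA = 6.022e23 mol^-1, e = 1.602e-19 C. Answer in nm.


Ionic strength I = 0.3435 * 1^2 * 1000 = 343.5 mol/m^3
kappa^-1 = sqrt(67 * 8.854e-12 * 1.381e-23 * 299 / (2 * 6.022e23 * (1.602e-19)^2 * 343.5))
kappa^-1 = 0.48 nm

0.48


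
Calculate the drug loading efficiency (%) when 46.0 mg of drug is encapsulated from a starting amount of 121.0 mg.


Drug loading efficiency = (drug loaded / drug initial) * 100
DLE = 46.0 / 121.0 * 100
DLE = 0.3802 * 100
DLE = 38.02%

38.02


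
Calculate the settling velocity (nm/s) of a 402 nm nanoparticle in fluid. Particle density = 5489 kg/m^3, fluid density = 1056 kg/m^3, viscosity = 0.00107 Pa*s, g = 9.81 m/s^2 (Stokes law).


Radius R = 402/2 nm = 2.01e-07 m
Density difference = 5489 - 1056 = 4433 kg/m^3
v = 2 * R^2 * (rho_p - rho_f) * g / (9 * eta)
v = 2 * (2.01e-07)^2 * 4433 * 9.81 / (9 * 0.00107)
v = 3.64891e-07 m/s = 364.8905 nm/s

364.8905


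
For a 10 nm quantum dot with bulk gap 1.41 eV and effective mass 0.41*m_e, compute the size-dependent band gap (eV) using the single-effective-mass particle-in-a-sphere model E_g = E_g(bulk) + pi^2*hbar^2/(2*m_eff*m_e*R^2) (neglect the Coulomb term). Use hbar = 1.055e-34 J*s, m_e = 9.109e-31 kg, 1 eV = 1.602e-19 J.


Radius R = 10/2 nm = 5e-09 m
Confinement energy dE = pi^2 * hbar^2 / (2 * m_eff * m_e * R^2)
dE = pi^2 * (1.055e-34)^2 / (2 * 0.41 * 9.109e-31 * (5e-09)^2) J, divided by 1.602e-19 J/eV
dE = 0.0367 eV
Total band gap = E_g(bulk) + dE = 1.41 + 0.0367 = 1.4467 eV

1.4467


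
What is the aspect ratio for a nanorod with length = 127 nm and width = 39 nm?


Aspect ratio AR = length / diameter
AR = 127 / 39
AR = 3.26

3.26


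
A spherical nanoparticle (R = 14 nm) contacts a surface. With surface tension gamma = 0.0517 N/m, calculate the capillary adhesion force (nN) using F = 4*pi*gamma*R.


Convert radius: R = 14 nm = 1.4e-08 m
F = 4 * pi * gamma * R
F = 4 * pi * 0.0517 * 1.4e-08
F = 9.09554e-09 N = 9.0955 nN

9.0955


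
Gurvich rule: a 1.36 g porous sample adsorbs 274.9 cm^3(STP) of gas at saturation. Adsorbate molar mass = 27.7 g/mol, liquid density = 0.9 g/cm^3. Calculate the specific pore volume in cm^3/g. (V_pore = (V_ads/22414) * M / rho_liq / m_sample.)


Moles adsorbed n = V_ads / 22414 = 274.9 / 22414 = 1.226466e-02 mol
Liquid volume V_liq = n * M / rho_liq = 1.226466e-02 * 27.7 / 0.9 = 0.37748 cm^3
Specific pore volume V_pore = V_liq / m_sample = 0.37748 / 1.36
V_pore = 0.2776 cm^3/g

0.2776


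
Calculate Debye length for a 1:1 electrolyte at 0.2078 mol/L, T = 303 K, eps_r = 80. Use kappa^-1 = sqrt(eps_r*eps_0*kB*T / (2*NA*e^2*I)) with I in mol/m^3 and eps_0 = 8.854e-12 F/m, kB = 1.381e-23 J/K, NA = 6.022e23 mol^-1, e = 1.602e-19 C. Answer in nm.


Ionic strength I = 0.2078 * 1^2 * 1000 = 207.8 mol/m^3
kappa^-1 = sqrt(80 * 8.854e-12 * 1.381e-23 * 303 / (2 * 6.022e23 * (1.602e-19)^2 * 207.8))
kappa^-1 = 0.679 nm

0.679


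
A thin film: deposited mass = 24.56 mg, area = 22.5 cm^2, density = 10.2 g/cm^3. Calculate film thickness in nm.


Convert: m = 24.56 mg = 2.4560e-05 kg, A = 22.5 cm^2 = 2.2500e-03 m^2, rho = 10.2 g/cm^3 = 10200 kg/m^3
t = m / (A * rho)
t = 2.4560e-05 / (2.2500e-03 * 10200)
t = 1.0702e-06 m = 1070.2 nm

1070.2


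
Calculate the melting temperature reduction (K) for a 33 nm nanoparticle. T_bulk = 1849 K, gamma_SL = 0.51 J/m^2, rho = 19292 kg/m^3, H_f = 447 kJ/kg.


Radius R = 33/2 = 16.5 nm = 1.65e-08 m
Convert H_f = 447 kJ/kg = 447000 J/kg
dT = 2 * gamma_SL * T_bulk / (rho * H_f * R)
dT = 2 * 0.51 * 1849 / (19292 * 447000 * 1.65e-08)
dT = 13.3 K

13.3


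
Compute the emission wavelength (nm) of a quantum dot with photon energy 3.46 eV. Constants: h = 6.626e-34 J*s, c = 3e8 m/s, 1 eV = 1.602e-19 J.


Convert energy: E = 3.46 eV = 3.46 * 1.602e-19 = 5.54292e-19 J
lambda = h*c / E = 6.626e-34 * 3e8 / 5.54292e-19
lambda = 3.5862e-07 m = 358.6 nm

358.6


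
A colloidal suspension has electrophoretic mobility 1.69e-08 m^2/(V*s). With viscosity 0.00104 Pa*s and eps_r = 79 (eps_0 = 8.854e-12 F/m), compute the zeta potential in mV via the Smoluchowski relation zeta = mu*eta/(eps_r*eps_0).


Smoluchowski equation: zeta = mu * eta / (eps_r * eps_0)
zeta = 1.69e-08 * 0.00104 / (79 * 8.854e-12)
zeta = 0.025128 V = 25.13 mV

25.13


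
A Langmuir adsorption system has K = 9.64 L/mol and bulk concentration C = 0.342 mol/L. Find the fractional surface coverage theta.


Langmuir isotherm: theta = K*C / (1 + K*C)
K*C = 9.64 * 0.342 = 3.29688
theta = 3.29688 / (1 + 3.29688) = 3.29688 / 4.29688
theta = 0.7673

0.7673


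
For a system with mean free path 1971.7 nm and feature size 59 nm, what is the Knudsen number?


Knudsen number Kn = lambda / L
Kn = 1971.7 / 59
Kn = 33.4186

33.4186


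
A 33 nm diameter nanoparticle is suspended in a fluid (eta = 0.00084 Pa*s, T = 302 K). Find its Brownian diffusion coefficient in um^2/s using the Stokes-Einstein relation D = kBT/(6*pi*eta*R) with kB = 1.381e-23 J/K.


Radius R = 33/2 = 16.5 nm = 1.65e-08 m
D = kB*T / (6*pi*eta*R)
D = 1.381e-23 * 302 / (6 * pi * 0.00084 * 1.65e-08)
D = 1.59638e-11 m^2/s = 15.964 um^2/s

15.964


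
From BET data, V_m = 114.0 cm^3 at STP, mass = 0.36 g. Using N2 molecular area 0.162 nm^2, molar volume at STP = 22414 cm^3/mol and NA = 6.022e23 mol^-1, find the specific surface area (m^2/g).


Number of moles in monolayer = V_m / 22414 = 114.0 / 22414 = 0.00508611
Number of molecules = moles * NA = 0.00508611 * 6.022e23
SA = molecules * sigma / mass
SA = (114.0 / 22414) * 6.022e23 * 0.162e-18 / 0.36
SA = 1378.3 m^2/g

1378.3


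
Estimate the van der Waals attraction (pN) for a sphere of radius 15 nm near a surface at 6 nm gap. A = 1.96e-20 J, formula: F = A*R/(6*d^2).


Convert to SI: R = 15 nm = 1.5e-08 m, d = 6 nm = 6e-09 m
F = A * R / (6 * d^2)
F = 1.96e-20 * 1.5e-08 / (6 * (6e-09)^2)
F = 1.36111e-12 N = 1.361 pN

1.361


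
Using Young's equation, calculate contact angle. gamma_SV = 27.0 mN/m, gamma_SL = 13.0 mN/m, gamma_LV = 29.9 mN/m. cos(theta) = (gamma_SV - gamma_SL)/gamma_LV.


cos(theta) = (gamma_SV - gamma_SL) / gamma_LV
cos(theta) = (27.0 - 13.0) / 29.9
cos(theta) = 0.468227
theta = arccos(0.468227) = 62.08 degrees

62.08
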